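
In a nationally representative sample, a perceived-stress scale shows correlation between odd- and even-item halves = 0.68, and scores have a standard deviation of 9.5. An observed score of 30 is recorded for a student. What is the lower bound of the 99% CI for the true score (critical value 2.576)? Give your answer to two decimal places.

19.32

Full-length reliability (Spearman-Brown) = 2(0.68)/(1+0.68) ≈ 0.810
The standard error of measurement is 9.500·√(1 − 0.810) ≈ 9.500·0.436 ≈ 4.146.
Half-width = 2.576·4.146 ≈ 10.680
Lower bound: 30 − 10.680 = 19.320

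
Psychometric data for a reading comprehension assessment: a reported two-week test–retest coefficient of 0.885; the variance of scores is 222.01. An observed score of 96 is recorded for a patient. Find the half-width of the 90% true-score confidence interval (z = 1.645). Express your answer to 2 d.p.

SD = √222.01 ≈ 14.9000
SEM = 14.9000 × √(1 − 0.8850) = 14.9000 × √0.1150 ≈ 14.9000 × 0.3391 ≈ 5.0528
Half-width = 1.645×5.0528 ≈ 8.3119

8.31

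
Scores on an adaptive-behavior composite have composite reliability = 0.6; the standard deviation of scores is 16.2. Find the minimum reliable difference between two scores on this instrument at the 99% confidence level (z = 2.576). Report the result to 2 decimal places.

SEM = 16.20000 × √(1 − 0.60000) = 16.20000 × √0.40000 ≃ 16.20000 × 0.63246 ≃ 10.24578
Standard error of the difference = 10.24578·√2 ≃ 14.48972
Smallest detectable difference = 2.576×14.48972 ≃ 37.32552

37.33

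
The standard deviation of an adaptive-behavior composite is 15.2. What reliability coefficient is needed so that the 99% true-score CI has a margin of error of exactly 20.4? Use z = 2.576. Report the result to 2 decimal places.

Required SEM = 20.4 / 2.576 ≈ 7.91925
r = 1 − (7.91925/15.2)² ≈ 1 − 0.27144 ≈ 0.72856

0.73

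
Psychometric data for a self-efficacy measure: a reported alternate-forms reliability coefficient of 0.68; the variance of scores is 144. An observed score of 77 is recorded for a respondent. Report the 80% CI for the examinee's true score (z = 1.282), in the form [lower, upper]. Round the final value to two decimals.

[68.30, 85.70]

SD = √144 ≈ 12.000
The standard error of measurement is 12.000*√(1 − 0.680) ≈ 12.000*0.566 ≈ 6.788.
1.282 * SEM ≈ 8.703
CI = 77 ± 8.703 → [68.297, 85.703]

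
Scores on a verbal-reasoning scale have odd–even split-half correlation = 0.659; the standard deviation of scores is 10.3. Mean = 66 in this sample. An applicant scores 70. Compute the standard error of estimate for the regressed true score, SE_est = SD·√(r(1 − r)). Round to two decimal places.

r_full = 2·0.659 / (1 + 0.659) ≈ 0.794
SE_est = SD × √(r(1 − r)) = 10.300 × √0.163 ≈ 10.300 × 0.404 ≈ 4.162

4.16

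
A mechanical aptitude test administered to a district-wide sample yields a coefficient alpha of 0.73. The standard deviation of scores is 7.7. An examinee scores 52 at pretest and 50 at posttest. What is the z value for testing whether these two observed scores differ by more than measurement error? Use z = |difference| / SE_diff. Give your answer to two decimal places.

0.35

The standard error of measurement is 7.70000·√(1 − 0.73000) ≃ 7.70000·0.51962 ≃ 4.00104.
Standard error of the difference = 4.00104·√2 ≃ 5.65832
z = |52 − 50| / 5.65832 = 2 / 5.65832 ≃ 0.35346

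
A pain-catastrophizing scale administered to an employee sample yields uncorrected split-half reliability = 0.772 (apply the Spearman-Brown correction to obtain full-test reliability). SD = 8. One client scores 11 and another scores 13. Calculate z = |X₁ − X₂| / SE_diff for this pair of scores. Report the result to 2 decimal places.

0.49

r_full = 2·0.772 / (1 + 0.772) ≈ 0.87133
SEM = 8.00000 * √(1 − 0.87133) = 8.00000 * √0.12867 ≈ 8.00000 * 0.35870 ≈ 2.86963
SE_diff = SEM * √2 ≈ 2.86963 * 1.41421 ≈ 4.05827
z = 2 / 4.05827 ≈ 0.49282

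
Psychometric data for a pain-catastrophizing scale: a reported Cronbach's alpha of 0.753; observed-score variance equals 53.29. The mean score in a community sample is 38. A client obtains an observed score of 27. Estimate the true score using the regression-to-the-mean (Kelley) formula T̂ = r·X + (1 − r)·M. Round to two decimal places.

T̂ = r·X + (1 − r)·M = 0.75300*27 + 0.24700*38 = 20.33100 + 9.38600 ≈ 29.71700

29.72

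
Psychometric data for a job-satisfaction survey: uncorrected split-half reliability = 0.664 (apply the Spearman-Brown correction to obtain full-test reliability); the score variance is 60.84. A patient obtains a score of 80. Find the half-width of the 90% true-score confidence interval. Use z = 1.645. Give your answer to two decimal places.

σ = 60.84^(1/2) = 7.800
Full-length reliability (Spearman-Brown) = 2(0.664)/(1+0.664) ≈ 0.798
SEM = 7.800·√(1 − 0.798) ≈ 3.505
Margin = 1.645 · 3.505 ≈ 5.766

5.77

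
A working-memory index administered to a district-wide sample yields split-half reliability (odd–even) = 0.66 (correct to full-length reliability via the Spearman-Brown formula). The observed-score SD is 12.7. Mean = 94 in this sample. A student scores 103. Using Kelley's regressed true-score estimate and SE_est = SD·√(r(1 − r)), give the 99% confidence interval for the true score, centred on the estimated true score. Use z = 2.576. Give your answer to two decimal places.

Spearman-Brown: r = 2(0.66) / (1 + 0.66) = 1.3200 / 1.6600 ≃ 0.7952
Estimated true score = 0.7952×103 + (1 − 0.7952)×94 ≃ 101.1566
SE_est = 12.7000×√(0.7952×0.2048) ≃ 5.1253
CI = 101.1566 ± 2.576 × 5.1253 → [87.9538, 114.3595]

[87.95, 114.36]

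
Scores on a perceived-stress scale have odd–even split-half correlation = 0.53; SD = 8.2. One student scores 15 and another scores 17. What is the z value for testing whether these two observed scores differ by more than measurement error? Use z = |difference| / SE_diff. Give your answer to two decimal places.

r_full = 2·0.53 / (1 + 0.53) ≃ 0.693
The standard error of measurement is 8.200·√(1 − 0.693) ≃ 8.200·0.554 ≃ 4.545.
SE_diff = SEM · √2 ≃ 4.545 · 1.414 ≃ 6.427
z = 2 / 6.427 ≃ 0.311

0.31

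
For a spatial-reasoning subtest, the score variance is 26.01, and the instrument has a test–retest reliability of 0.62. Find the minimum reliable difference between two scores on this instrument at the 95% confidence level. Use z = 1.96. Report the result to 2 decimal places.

8.71

σ = 26.01^(1/2) = 5.1000
SEM = 5.1000·√(1 − 0.6200) ≃ 3.1439
Standard error of the difference = 3.1439·√2 ≃ 4.4461
Smallest detectable difference = 1.96·4.4461 ≃ 8.7143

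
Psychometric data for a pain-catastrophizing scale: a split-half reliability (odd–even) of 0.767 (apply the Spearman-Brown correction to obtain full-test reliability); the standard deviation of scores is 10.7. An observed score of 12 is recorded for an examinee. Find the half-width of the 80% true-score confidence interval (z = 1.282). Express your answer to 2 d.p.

Full-length reliability (Spearman-Brown) = 2(0.767)/(1+0.767) ≈ 0.868
SEM = 10.700 · √(1 − 0.868) = 10.700 · √0.132 ≈ 10.700 · 0.363 ≈ 3.885
1.282 · SEM ≈ 4.981

4.98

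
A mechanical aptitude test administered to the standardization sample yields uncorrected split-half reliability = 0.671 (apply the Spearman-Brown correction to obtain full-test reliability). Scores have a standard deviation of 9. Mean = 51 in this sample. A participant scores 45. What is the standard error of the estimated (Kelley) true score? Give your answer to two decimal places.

Spearman-Brown: r = 2(0.671) / (1 + 0.671) = 1.342 / 1.671 ≈ 0.803
SE_est = 9.000×√(0.803×0.197) ≈ 3.579

3.58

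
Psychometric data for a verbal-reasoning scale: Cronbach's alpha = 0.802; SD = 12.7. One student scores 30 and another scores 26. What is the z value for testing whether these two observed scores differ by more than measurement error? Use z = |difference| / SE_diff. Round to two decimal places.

0.50

The standard error of measurement is 12.7000×√(1 − 0.8020) ≃ 12.7000×0.4450 ≃ 5.6511.
SE_diff = √2 × SEM ≃ 7.9919
z = |30 − 26| / 7.9919 = 4 / 7.9919 ≃ 0.5005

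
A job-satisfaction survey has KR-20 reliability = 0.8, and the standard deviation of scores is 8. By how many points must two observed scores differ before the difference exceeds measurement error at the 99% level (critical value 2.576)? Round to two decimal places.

13.03

SEM = 8.000 · √(1 − 0.800) = 8.000 · √0.200 ≈ 8.000 · 0.447 ≈ 3.578
Standard error of the difference = 3.578·√2 ≈ 5.060
Smallest detectable difference = 2.576·5.060 ≈ 13.034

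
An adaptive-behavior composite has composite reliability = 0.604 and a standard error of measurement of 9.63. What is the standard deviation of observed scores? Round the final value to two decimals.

SD = 9.63 / √(1 − 0.604) ≈ 15.30307

15.30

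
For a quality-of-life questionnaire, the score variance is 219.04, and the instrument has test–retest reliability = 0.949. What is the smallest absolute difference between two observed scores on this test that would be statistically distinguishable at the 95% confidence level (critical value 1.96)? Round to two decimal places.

SD = √219.04 ≈ 14.800
SEM = 14.800 · √(1 − 0.949) = 14.800 · √0.051 ≈ 14.800 · 0.226 ≈ 3.342
SE_diff = √2 · SEM ≈ 4.727
Smallest detectable difference = 1.96·4.727 ≈ 9.264

9.26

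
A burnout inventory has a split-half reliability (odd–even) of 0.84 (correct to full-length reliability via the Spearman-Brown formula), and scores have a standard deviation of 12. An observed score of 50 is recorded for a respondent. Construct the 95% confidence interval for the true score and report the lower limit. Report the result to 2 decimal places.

r_full = 2·0.84 / (1 + 0.84) ≈ 0.91304
SEM = 12.00000 × √(1 − 0.91304) = 12.00000 × √0.08696 ≈ 12.00000 × 0.29488 ≈ 3.53861
Margin = 1.96 × 3.53861 ≈ 6.93567
Lower limit = 50 − 6.93567 ≈ 43.06433

43.06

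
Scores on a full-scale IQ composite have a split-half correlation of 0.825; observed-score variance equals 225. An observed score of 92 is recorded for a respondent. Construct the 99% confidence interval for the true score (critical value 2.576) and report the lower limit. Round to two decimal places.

80.03

σ = 225^(1/2) = 15.0000
r_full = 2·0.825 / (1 + 0.825) ≃ 0.9041
SEM = 15.0000 × √(1 − 0.9041) = 15.0000 × √0.0959 ≃ 15.0000 × 0.3097 ≃ 4.6449
2.576 × SEM ≃ 11.9653
Lower bound: 92 − 11.9653 = 80.0347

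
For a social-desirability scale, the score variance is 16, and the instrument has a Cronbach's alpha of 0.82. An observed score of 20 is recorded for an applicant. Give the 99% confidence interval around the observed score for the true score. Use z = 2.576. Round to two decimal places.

SD = √16 = 4.0000
SEM = 4.0000 × √(1 − 0.8200) = 4.0000 × √0.1800 ≈ 4.0000 × 0.4243 ≈ 1.6971
Margin = 2.576 × 1.6971 ≈ 4.3716
Interval: (15.6284, 24.3716)

[15.63, 24.37]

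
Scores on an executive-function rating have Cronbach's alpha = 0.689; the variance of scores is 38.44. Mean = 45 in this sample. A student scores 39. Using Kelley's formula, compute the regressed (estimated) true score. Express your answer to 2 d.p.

40.87

T̂ = r·X + (1 − r)·M = 0.6890*39 + 0.3110*45 = 26.8710 + 13.9950 ≃ 40.8660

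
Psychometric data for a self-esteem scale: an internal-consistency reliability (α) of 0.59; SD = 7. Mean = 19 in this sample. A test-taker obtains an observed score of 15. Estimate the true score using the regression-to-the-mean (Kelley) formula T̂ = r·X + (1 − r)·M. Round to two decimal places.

T̂ = r·X + (1 − r)·M = 0.5900×15 + 0.4100×19 = 8.8500 + 7.7900 ≈ 16.6400

16.64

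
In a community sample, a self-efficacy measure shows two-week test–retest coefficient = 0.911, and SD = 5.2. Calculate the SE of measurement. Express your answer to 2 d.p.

1.55

SEM = 5.2000 · √(1 − 0.9110) = 5.2000 · √0.0890 ≈ 5.2000 · 0.2983 ≈ 1.5513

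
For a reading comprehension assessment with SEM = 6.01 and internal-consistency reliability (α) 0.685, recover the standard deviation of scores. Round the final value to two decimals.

SD = SEM / √(1 − r) = 6.01 / √0.3150 ≈ 6.01 / 0.5612 ≈ 10.7083

10.71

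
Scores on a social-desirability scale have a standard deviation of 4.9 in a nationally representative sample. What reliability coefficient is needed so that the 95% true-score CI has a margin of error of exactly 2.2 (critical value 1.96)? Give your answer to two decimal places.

Required SEM = 2.2 / 1.96 ≈ 1.1224
r = 1 − (1.1224/4.9)² ≈ 1 − 0.0525 ≈ 0.9475

0.95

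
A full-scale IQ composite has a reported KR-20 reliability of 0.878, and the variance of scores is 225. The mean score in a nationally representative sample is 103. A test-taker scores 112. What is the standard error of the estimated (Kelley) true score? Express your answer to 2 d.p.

4.91

σ = 225^(1/2) = 15.00000
SE_est = 15.00000*√(0.87800*0.12200) ≈ 4.90929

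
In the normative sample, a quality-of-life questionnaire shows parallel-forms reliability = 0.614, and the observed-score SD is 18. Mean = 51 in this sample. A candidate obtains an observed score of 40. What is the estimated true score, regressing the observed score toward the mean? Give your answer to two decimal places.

44.25

T̂ = r·X + (1 − r)·M = 0.61400·40 + 0.38600·51 = 24.56000 + 19.68600 ≈ 44.24600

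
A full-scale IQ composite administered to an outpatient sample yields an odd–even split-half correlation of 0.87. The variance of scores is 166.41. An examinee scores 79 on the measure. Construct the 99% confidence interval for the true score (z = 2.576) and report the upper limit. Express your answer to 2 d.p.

87.76

SD = √166.41 = 12.900
Spearman-Brown: r = 2(0.87) / (1 + 0.87) = 1.740 / 1.870 ≃ 0.930
The standard error of measurement is 12.900·√(1 − 0.930) ≃ 12.900·0.264 ≃ 3.401.
Half-width = 2.576·3.401 ≃ 8.762
Upper limit = 79 + 8.762 ≃ 87.762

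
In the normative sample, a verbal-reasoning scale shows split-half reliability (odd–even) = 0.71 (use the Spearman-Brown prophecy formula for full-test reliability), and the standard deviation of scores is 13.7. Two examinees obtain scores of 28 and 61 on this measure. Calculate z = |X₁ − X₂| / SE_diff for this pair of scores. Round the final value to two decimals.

Spearman-Brown: r = 2(0.71) / (1 + 0.71) = 1.420 / 1.710 ≈ 0.830
SEM = 13.700*√(1 − 0.830) ≈ 5.642
Standard error of the difference = 5.642·√2 ≈ 7.979
z = |28 − 61| / 7.979 = 33 / 7.979 ≈ 4.136

4.14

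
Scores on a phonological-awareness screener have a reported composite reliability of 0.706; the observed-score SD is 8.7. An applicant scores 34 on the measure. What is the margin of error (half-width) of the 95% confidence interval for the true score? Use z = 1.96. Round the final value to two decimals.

9.25

The standard error of measurement is 8.700*√(1 − 0.706) ≈ 8.700*0.542 ≈ 4.717.
Half-width = 1.96*4.717 ≈ 9.246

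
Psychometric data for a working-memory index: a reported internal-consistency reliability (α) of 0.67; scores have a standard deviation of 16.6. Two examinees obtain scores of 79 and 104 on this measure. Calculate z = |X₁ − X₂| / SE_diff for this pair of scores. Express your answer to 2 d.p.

SEM = 16.600*√(1 − 0.670) ≃ 9.536
Standard error of the difference = 9.536·√2 ≃ 13.486
z = |79 − 104| / 13.486 = 25 / 13.486 ≃ 1.854

1.85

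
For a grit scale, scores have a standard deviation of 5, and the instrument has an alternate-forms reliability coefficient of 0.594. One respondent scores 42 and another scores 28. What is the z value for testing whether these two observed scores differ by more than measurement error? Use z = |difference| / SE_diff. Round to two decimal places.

SEM = 5.0000 × √(1 − 0.5940) = 5.0000 × √0.4060 ≈ 5.0000 × 0.6372 ≈ 3.1859
SE_diff = √2 × SEM ≈ 4.5056
z = |42 − 28| / 4.5056 = 14 / 4.5056 ≈ 3.1073

3.11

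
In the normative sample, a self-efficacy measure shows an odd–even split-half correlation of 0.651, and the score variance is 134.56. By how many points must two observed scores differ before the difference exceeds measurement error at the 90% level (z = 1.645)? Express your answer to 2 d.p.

SD = √134.56 = 11.600
Full-length reliability (Spearman-Brown) = 2(0.651)/(1+0.651) ≈ 0.789
SEM = 11.600 * √(1 − 0.789) = 11.600 * √0.211 ≈ 11.600 * 0.460 ≈ 5.333
SE_diff = √2 * SEM ≈ 7.542
Smallest detectable difference = 1.645*7.542 ≈ 12.407

12.41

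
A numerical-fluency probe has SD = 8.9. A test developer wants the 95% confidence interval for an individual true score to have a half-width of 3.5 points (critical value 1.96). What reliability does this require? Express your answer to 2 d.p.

0.96

SEM needed = half-width / z = 3.5/1.96 ≈ 1.78571
Required reliability = 1 − (SEM/SD)² = 1 − 0.04026 ≈ 0.95974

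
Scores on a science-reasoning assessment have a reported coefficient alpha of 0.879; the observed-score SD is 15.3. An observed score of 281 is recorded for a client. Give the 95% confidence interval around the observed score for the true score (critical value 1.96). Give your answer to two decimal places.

[270.57, 291.43]

SEM = 15.300·√(1 − 0.879) ≈ 5.322
1.96 · SEM ≈ 10.431
Interval: (270.569, 291.431)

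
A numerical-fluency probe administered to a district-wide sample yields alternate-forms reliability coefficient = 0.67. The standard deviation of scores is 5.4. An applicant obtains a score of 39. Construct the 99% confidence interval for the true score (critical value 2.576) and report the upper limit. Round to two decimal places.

The standard error of measurement is 5.4000·√(1 − 0.6700) ≃ 5.4000·0.5745 ≃ 3.1021.
2.576 · SEM ≃ 7.9909
Upper bound: 39 + 7.9909 = 46.9909

46.99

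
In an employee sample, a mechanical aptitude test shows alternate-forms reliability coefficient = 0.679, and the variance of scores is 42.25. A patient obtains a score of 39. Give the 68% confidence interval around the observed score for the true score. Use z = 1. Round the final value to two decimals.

SD = √42.25 = 6.500
SEM = 6.500 * √(1 − 0.679) = 6.500 * √0.321 ≈ 6.500 * 0.567 ≈ 3.683
Half-width = 1*3.683 ≈ 3.683
CI = 39 ± 3.683 → [35.317, 42.683]

[35.32, 42.68]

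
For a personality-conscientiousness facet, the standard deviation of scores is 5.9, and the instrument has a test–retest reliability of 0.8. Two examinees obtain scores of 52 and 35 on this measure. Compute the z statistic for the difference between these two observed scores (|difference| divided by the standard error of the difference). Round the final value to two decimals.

The standard error of measurement is 5.9000·√(1 − 0.8000) ≈ 5.9000·0.4472 ≈ 2.6386.
Standard error of the difference = 2.6386·√2 ≈ 3.7315
z = 17 / 3.7315 ≈ 4.5558

4.56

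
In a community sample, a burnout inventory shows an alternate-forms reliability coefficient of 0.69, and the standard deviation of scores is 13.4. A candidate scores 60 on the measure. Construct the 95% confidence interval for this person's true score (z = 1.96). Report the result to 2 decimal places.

SEM = 13.4000 × √(1 − 0.6900) = 13.4000 × √0.3100 ≃ 13.4000 × 0.5568 ≃ 7.4608
Half-width = 1.96×7.4608 ≃ 14.6232
Interval: (45.3768, 74.6232)

[45.38, 74.62]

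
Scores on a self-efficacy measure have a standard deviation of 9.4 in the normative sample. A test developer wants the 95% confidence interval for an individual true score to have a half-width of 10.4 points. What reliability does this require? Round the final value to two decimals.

0.68

SEM needed = half-width / z = 10.4/1.96 ≈ 5.3061
Required reliability = 1 − (SEM/SD)² = 1 − 0.3186 ≈ 0.6814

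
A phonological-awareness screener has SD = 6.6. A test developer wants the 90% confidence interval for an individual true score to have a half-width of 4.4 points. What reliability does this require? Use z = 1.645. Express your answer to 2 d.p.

SEM needed = half-width / z = 4.4/1.645 ≈ 2.6748
r = 1 − (2.6748/6.6)² ≈ 1 − 0.1642 ≈ 0.8358

0.84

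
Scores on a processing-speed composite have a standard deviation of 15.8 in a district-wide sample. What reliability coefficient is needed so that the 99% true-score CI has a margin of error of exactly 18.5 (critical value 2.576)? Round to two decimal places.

0.79

SEM needed = half-width / z = 18.5/2.576 ≈ 7.182
Required reliability = 1 − (SEM/SD)² = 1 − 0.207 ≈ 0.793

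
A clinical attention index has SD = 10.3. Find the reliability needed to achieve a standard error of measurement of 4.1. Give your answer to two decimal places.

r = 1 − (4.100/10.3)² ≃ 1 − 0.158 ≃ 0.842

0.84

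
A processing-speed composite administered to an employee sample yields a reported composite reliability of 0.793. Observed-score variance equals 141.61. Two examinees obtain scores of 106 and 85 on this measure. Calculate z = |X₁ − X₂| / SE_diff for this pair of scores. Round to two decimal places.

SD = √141.61 = 11.900
The standard error of measurement is 11.900·√(1 − 0.793) ≃ 11.900·0.455 ≃ 5.414.
Standard error of the difference = 5.414·√2 ≃ 7.657
z = 21 / 7.657 ≃ 2.743

2.74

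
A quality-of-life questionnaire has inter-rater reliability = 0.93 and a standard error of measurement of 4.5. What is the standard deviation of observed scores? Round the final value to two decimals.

SD = 4.5 / √(1 − 0.93) ≈ 17.00840

17.01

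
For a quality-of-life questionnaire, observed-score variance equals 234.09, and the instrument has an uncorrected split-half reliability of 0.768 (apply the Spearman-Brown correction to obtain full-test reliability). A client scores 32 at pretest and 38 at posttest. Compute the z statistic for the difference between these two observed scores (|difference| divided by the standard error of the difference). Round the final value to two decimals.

σ = 234.09^(1/2) = 15.3000
r_full = 2·0.768 / (1 + 0.768) ≈ 0.8688
The standard error of measurement is 15.3000*√(1 − 0.8688) ≈ 15.3000*0.3622 ≈ 5.5424.
SE_diff = SEM * √2 ≈ 5.5424 * 1.4142 ≈ 7.8381
z = 6 / 7.8381 ≈ 0.7655

0.77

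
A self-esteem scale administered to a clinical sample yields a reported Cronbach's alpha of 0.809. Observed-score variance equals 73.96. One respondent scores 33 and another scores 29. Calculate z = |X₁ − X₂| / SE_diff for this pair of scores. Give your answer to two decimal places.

SD = √73.96 ≈ 8.600
SEM = 8.600 · √(1 − 0.809) = 8.600 · √0.191 ≈ 8.600 · 0.437 ≈ 3.759
SE_diff = √2 · SEM ≈ 5.315
z = 4 / 5.315 ≈ 0.753

0.75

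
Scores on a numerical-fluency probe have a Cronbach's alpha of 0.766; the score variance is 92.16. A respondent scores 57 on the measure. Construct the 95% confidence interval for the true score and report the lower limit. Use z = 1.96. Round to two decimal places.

47.90

SD = √92.16 = 9.6000
SEM = 9.6000·√(1 − 0.7660) ≈ 4.6439
Margin = 1.96 · 4.6439 ≈ 9.1020
Lower bound: 57 − 9.1020 = 47.8980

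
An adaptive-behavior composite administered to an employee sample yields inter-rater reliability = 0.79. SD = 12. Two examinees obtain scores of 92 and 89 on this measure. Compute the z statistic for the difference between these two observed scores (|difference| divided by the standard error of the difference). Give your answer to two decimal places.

The standard error of measurement is 12.0000×√(1 − 0.7900) ≈ 12.0000×0.4583 ≈ 5.4991.
Standard error of the difference = 5.4991·√2 ≈ 7.7769
z = |92 − 89| / 7.7769 = 3 / 7.7769 ≈ 0.3858

0.39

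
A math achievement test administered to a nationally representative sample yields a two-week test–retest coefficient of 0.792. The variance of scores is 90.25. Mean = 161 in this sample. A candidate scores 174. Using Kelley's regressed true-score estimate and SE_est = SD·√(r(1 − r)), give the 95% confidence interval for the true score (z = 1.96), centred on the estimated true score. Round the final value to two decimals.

[163.74, 178.85]

σ = 90.25^(1/2) = 9.50000
T̂ = r·X + (1 − r)·M = 0.79200*174 + 0.20800*161 = 137.80800 + 33.48800 ≈ 171.29600
SE_est = 9.50000·√[r(1 − r)] ≈ 3.85583
95% CI: 171.29600 ± 7.55743 ≈ (163.73857, 178.85343)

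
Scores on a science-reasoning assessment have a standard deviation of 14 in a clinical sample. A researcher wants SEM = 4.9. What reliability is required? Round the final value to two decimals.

Required reliability = 1 − (SEM/SD)² = 1 − 0.123 ≈ 0.877

0.88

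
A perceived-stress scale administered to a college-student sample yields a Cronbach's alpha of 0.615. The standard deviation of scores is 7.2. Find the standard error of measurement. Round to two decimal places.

4.47

The standard error of measurement is 7.2000*√(1 − 0.6150) ≈ 7.2000*0.6205 ≈ 4.4675.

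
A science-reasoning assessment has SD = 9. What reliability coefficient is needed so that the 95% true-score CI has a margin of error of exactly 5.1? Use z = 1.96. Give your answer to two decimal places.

SEM needed = half-width / z = 5.1/1.96 ≈ 2.60204
r = 1 − (2.60204/9)² ≈ 1 − 0.08359 ≈ 0.91641

0.92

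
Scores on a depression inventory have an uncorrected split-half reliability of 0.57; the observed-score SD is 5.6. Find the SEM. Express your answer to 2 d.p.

Spearman-Brown: r = 2(0.57) / (1 + 0.57) = 1.1400 / 1.5700 ≈ 0.7261
SEM = 5.6000×√(1 − 0.7261) ≈ 2.9307

2.93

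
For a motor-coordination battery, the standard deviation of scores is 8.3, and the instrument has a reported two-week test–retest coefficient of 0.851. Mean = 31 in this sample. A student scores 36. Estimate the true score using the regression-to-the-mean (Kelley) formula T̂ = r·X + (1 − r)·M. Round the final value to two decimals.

35.26

T̂ = 0.851(36) + 0.149(31) ≃ 35.255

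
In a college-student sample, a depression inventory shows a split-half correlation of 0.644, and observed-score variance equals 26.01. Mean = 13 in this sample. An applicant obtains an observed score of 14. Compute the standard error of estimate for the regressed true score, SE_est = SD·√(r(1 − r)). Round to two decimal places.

2.10

σ = 26.01^(1/2) = 5.100
r_full = 2·0.644 / (1 + 0.644) ≃ 0.783
SE_est = SD * √(r(1 − r)) = 5.100 * √0.170 ≃ 5.100 * 0.412 ≃ 2.101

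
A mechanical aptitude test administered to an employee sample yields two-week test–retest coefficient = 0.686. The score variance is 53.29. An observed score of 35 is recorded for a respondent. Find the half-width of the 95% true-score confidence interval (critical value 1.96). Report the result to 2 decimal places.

8.02

SD = √53.29 ≃ 7.30000
The standard error of measurement is 7.30000·√(1 − 0.68600) ≃ 7.30000·0.56036 ≃ 4.09061.
1.96 · SEM ≃ 8.01759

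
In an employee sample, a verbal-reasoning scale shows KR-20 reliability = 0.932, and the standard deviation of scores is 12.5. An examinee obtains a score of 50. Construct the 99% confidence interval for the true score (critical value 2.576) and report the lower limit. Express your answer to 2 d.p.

SEM = 12.500*√(1 − 0.932) ≈ 3.260
Margin = 2.576 * 3.260 ≈ 8.397
Lower limit = 50 − 8.397 ≈ 41.603

41.60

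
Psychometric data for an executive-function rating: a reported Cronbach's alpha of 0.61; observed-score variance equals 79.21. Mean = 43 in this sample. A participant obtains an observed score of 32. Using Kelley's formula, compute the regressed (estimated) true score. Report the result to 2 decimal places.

36.29

Estimated true score = 0.61000*32 + (1 − 0.61000)*43 ≈ 36.29000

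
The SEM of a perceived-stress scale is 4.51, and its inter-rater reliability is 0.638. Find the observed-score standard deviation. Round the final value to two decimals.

SD = 4.51 / √(1 − 0.638) ≈ 7.4959

7.50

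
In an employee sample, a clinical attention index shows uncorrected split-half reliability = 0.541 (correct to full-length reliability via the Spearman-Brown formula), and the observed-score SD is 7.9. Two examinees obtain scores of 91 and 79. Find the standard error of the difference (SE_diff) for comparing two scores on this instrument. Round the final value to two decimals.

Spearman-Brown: r = 2(0.541) / (1 + 0.541) = 1.0820 / 1.5410 ≈ 0.7021
SEM = 7.9000*√(1 − 0.7021) ≈ 4.3115
SE_diff = √2 * SEM ≈ 6.0974

6.10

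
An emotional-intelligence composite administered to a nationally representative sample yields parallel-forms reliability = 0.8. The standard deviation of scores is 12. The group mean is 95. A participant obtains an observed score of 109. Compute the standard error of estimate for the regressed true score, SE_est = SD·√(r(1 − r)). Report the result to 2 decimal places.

4.80

SE_est = SD · √(r(1 − r)) = 12.000 · √0.160 ≈ 12.000 · 0.400 ≈ 4.800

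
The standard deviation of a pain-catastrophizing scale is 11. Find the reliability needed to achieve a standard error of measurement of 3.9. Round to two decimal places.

Required reliability = 1 − (SEM/SD)² = 1 − 0.1257 ≈ 0.8743

0.87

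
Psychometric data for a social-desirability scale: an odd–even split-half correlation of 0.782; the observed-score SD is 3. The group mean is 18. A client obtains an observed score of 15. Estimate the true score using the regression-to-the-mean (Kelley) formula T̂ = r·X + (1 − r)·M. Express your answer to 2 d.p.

Spearman-Brown: r = 2(0.782) / (1 + 0.782) = 1.564 / 1.782 ≈ 0.878
T̂ = r·X + (1 − r)·M = 0.878·15 + 0.122·18 ≈ 13.165 + 2.202 ≈ 15.367

15.37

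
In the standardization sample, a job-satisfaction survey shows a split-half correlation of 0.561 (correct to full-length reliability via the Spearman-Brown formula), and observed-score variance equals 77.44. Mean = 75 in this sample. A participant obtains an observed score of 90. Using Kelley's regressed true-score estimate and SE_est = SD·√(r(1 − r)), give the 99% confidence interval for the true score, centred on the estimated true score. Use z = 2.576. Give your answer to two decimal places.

[75.59, 95.97]

σ = 77.44^(1/2) = 8.8000
Spearman-Brown: r = 2(0.561) / (1 + 0.561) = 1.1220 / 1.5610 ≈ 0.7188
T̂ = 0.7188(90) + 0.2812(75) ≈ 85.7816
SE_est = SD × √(r(1 − r)) = 8.8000 × √0.2021 ≈ 8.8000 × 0.4496 ≈ 3.9565
99% CI: 85.7816 ± 10.1919 ≈ (75.5897, 95.9734)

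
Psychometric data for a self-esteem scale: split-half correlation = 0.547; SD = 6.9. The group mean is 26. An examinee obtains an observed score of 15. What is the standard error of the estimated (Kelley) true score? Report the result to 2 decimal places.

3.14

r_full = 2·0.547 / (1 + 0.547) ≈ 0.707
SE_est = 6.900·√[r(1 − r)] ≈ 3.140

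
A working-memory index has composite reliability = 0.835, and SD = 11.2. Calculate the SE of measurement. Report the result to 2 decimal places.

SEM = 11.20000 · √(1 − 0.83500) = 11.20000 · √0.16500 ≈ 11.20000 · 0.40620 ≈ 4.54946

4.55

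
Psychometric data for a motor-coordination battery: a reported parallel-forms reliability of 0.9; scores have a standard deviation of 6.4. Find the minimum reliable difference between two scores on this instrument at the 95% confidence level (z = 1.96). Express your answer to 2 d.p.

SEM = 6.400×√(1 − 0.900) ≈ 2.024
Standard error of the difference = 2.024·√2 ≈ 2.862
Minimum reliable difference = 1.96 × SE_diff ≈ 1.96 × 2.862 ≈ 5.610

5.61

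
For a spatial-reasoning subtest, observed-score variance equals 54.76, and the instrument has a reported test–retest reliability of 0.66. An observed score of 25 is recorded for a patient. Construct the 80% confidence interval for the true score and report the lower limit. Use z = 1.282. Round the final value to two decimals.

19.47

SD = √54.76 = 7.4000
The standard error of measurement is 7.4000·√(1 − 0.6600) ≈ 7.4000·0.5831 ≈ 4.3149.
Half-width = 1.282·4.3149 ≈ 5.5317
Lower limit = 25 − 5.5317 ≈ 19.4683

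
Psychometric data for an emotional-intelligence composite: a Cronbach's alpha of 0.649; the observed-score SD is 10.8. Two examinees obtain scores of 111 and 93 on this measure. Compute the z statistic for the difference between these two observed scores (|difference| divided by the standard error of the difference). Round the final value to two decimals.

SEM = 10.800×√(1 − 0.649) ≈ 6.398
SE_diff = √2 × SEM ≈ 9.049
z = |111 − 93| / 9.049 = 18 / 9.049 ≈ 1.989

1.99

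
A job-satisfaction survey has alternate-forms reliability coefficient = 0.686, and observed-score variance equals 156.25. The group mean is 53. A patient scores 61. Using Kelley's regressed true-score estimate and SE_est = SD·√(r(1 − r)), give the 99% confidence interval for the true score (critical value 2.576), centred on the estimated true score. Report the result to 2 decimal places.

SD = √156.25 ≃ 12.500
T̂ = r·X + (1 − r)·M = 0.686×61 + 0.314×53 = 41.846 + 16.642 ≃ 58.488
SE_est = 12.500·√[r(1 − r)] ≃ 5.801
CI = 58.488 ± 2.576 × 5.801 → [43.543, 73.433]

[43.54, 73.43]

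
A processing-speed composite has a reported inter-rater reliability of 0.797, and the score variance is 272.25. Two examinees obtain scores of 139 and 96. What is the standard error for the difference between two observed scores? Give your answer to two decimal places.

SD = √272.25 = 16.5000
SEM = 16.5000*√(1 − 0.7970) ≈ 7.4342
Standard error of the difference = 7.4342·√2 ≈ 10.5135

10.51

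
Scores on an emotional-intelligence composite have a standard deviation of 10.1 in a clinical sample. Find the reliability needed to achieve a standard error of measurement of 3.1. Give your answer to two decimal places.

Required reliability = 1 − (SEM/SD)² = 1 − 0.09421 ≃ 0.90579

0.91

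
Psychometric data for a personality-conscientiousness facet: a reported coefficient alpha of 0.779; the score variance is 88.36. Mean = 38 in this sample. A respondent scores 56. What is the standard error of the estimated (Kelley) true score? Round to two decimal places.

3.90

σ = 88.36^(1/2) = 9.400
SE_est = 9.400·√[r(1 − r)] ≃ 3.900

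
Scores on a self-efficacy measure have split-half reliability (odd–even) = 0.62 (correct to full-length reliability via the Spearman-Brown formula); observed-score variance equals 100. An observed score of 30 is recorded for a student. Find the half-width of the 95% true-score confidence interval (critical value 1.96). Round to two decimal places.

9.49

σ = 100^(1/2) = 10.0000
Spearman-Brown: r = 2(0.62) / (1 + 0.62) = 1.2400 / 1.6200 ≈ 0.7654
SEM = 10.0000×√(1 − 0.7654) ≈ 4.8432
1.96 × SEM ≈ 9.4927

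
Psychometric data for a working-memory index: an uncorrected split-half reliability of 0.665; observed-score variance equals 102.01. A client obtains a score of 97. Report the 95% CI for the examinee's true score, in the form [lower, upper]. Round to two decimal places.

SD = √102.01 ≈ 10.10000
r_full = 2·0.665 / (1 + 0.665) ≈ 0.79880
SEM = 10.10000 × √(1 − 0.79880) = 10.10000 × √0.20120 ≈ 10.10000 × 0.44855 ≈ 4.53040
1.96 × SEM ≈ 8.87959
Interval: (88.12041, 105.87959)

[88.12, 105.88]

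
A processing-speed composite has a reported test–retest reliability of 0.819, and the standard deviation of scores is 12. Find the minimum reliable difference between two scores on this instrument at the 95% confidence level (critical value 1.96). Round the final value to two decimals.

14.15

SEM = 12.0000 × √(1 − 0.8190) = 12.0000 × √0.1810 ≈ 12.0000 × 0.4254 ≈ 5.1053
Standard error of the difference = 5.1053·√2 ≈ 7.2200
Minimum reliable difference = 1.96 × SE_diff ≈ 1.96 × 7.2200 ≈ 14.1511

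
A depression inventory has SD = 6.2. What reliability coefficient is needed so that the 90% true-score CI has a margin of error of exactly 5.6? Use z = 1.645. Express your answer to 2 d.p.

SEM needed = half-width / z = 5.6/1.645 ≈ 3.40426
r = 1 − (SEM / SD)² = 1 − (3.40426 / 6.2)² ≈ 1 − 0.30148 ≈ 0.69852

0.70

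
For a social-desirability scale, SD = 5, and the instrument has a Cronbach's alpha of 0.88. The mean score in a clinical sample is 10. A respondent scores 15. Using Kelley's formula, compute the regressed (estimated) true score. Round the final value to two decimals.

T̂ = 0.880(15) + 0.120(10) ≃ 14.400

14.40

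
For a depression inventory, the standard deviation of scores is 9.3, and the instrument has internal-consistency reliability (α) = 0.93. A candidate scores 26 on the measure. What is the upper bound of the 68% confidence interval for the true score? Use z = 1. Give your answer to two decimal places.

28.46

SEM = 9.3000 · √(1 − 0.9300) = 9.3000 · √0.0700 ≈ 9.3000 · 0.2646 ≈ 2.4605
Half-width = 1·2.4605 ≈ 2.4605
Upper limit = 26 + 2.4605 ≈ 28.4605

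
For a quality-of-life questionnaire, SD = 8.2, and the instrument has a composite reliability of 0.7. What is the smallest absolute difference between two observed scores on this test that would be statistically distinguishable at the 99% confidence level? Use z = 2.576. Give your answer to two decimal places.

16.36

The standard error of measurement is 8.2000×√(1 − 0.7000) ≈ 8.2000×0.5477 ≈ 4.4913.
SE_diff = SEM × √2 ≈ 4.4913 × 1.4142 ≈ 6.3517
Smallest detectable difference = 2.576×6.3517 ≈ 16.3620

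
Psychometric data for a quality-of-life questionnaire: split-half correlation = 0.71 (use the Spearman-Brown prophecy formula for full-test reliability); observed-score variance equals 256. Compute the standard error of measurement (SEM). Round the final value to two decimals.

SD = √256 ≈ 16.000
r_full = 2·0.71 / (1 + 0.71) ≈ 0.830
The standard error of measurement is 16.000*√(1 − 0.830) ≈ 16.000*0.412 ≈ 6.589.

6.59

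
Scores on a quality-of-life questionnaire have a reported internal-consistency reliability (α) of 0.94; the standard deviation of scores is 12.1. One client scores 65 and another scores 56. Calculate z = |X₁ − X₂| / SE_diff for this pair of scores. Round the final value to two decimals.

SEM = 12.1000 · √(1 − 0.9400) = 12.1000 · √0.0600 ≈ 12.1000 · 0.2449 ≈ 2.9639
Standard error of the difference = 2.9639·√2 ≈ 4.1916
z = |65 − 56| / 4.1916 = 9 / 4.1916 ≈ 2.1472

2.15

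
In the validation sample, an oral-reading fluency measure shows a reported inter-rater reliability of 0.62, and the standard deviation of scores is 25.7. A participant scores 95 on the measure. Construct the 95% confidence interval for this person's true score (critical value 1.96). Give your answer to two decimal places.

[63.95, 126.05]

The standard error of measurement is 25.7000·√(1 − 0.6200) ≃ 25.7000·0.6164 ≃ 15.8425.
Margin = 1.96 · 15.8425 ≃ 31.0514
CI = 95 ± 31.0514 → [63.9486, 126.0514]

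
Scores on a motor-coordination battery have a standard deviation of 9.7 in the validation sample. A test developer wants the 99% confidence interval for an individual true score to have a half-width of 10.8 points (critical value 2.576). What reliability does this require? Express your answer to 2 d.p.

0.81

SEM needed = half-width / z = 10.8/2.576 ≈ 4.1925
r = 1 − (SEM / SD)² = 1 − (4.1925 / 9.7)² ≈ 1 − 0.1868 ≈ 0.8132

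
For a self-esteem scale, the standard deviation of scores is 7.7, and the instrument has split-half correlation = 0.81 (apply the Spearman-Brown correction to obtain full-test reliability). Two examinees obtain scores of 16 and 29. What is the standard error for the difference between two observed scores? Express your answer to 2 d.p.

3.53

Full-length reliability (Spearman-Brown) = 2(0.81)/(1+0.81) ≈ 0.895
The standard error of measurement is 7.700·√(1 − 0.895) ≈ 7.700·0.324 ≈ 2.495.
SE_diff = SEM · √2 ≈ 2.495 · 1.414 ≈ 3.528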